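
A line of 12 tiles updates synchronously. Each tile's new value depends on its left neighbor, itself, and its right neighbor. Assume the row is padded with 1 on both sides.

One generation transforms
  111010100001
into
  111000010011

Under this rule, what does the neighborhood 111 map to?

1

At position 0 the neighborhood is 111; the next row has 1 there.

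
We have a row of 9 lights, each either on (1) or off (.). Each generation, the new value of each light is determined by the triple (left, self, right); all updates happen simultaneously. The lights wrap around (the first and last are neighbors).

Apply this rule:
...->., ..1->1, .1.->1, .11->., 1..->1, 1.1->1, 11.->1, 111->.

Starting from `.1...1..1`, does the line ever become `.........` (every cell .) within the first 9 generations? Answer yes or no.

no

generation 1: 111.11111
generation 2: ..11.....
generation 3: .1.11....
generation 4: 111.11...
generation 5: ..11.11.1
generation 6: 11.11.111
generation 7: .11.11...
generation 8: 1.11.11..
generation 9: 11.11.111
generation 9 is 11.11.111, still not uniform .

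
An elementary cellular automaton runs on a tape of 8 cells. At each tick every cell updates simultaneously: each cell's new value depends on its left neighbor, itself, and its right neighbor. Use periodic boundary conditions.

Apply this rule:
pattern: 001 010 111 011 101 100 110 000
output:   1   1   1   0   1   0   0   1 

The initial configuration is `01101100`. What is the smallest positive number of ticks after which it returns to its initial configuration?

10010001
00110110
11001000
00011011
01100100
10001101
00110010
11000110
00011001
01100011
10001100
10110001
01000110
11011000
00100011
01101100

16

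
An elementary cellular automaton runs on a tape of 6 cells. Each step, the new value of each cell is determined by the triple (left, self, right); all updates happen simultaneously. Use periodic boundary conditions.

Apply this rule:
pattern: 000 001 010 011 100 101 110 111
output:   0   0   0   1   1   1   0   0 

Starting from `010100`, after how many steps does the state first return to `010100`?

6

step 1: 001010
step 2: 000101
step 3: 100010
step 4: 010001
step 5: 101000
step 6: 010100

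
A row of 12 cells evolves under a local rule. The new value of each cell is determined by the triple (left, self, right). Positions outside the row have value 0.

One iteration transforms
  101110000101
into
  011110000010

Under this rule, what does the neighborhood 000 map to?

At position 6 the neighborhood is 000; the next row has 0 there.

0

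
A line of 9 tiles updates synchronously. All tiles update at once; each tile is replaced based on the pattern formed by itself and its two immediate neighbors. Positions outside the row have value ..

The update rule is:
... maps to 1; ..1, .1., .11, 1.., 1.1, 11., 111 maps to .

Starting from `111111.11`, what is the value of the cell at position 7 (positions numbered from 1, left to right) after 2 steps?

1

step 1: .........
step 2: 111111111
position 7 holds 1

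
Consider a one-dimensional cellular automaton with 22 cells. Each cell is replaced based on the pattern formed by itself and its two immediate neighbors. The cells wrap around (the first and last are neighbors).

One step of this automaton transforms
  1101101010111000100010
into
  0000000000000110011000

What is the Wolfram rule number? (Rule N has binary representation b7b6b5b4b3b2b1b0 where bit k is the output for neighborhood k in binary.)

17

position 11: 111 → 0  (bit 7 = 0)
position 1: 110 → 0  (bit 6 = 0)
position 2: 101 → 0  (bit 5 = 0)
position 13: 100 → 1  (bit 4 = 1)
position 0: 011 → 0  (bit 3 = 0)
position 6: 010 → 0  (bit 2 = 0)
position 15: 001 → 0  (bit 1 = 0)
position 14: 000 → 1  (bit 0 = 1)
bits b7..b0 = 00010001 = 17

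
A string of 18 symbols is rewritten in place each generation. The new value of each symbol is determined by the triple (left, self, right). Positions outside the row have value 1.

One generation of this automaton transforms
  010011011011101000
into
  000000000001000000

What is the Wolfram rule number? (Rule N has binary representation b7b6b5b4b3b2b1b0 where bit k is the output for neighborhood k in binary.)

128

position 11: 111 → 1  (bit 7 = 1)
position 5: 110 → 0  (bit 6 = 0)
position 0: 101 → 0  (bit 5 = 0)
position 2: 100 → 0  (bit 4 = 0)
position 4: 011 → 0  (bit 3 = 0)
position 1: 010 → 0  (bit 2 = 0)
position 3: 001 → 0  (bit 1 = 0)
position 16: 000 → 0  (bit 0 = 0)
bits b7..b0 = 10000000 = 128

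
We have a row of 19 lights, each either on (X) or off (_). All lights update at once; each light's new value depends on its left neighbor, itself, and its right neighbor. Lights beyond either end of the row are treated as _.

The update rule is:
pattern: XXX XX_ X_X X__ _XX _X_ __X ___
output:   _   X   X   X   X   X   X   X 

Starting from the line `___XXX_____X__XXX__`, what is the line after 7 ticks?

XXXX_XXXXXXXXXX_XXX

XXXX_XXXXXXXXXX_XXX
X__XXX________XXX_X
XXXX_XXXXXXXXXX_XXX  (repeats tick 1; period 2)
tick 7: XXXX_XXXXXXXXXX_XXX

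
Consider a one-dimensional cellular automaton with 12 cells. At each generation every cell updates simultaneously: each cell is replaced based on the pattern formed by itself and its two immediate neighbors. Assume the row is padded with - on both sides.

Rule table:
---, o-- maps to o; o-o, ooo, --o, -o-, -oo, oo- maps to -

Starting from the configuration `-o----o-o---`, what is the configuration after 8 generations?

--ooo-------

--ooo----ooo
o----ooo----
-ooo----oooo
----ooo-----
ooo----ooooo
---ooo------
oo----oooooo
--ooo-------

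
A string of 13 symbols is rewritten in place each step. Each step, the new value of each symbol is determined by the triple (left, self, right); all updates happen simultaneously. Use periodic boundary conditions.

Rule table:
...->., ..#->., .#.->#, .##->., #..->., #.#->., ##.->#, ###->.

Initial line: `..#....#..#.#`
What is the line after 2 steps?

..#....#..#.#

..#....#..#.#  (fixed point — unchanged through step 2)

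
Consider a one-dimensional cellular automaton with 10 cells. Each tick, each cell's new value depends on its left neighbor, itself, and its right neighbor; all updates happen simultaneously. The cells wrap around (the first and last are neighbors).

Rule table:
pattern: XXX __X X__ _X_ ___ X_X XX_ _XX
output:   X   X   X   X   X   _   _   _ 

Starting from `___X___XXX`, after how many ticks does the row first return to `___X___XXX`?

XXXXXXX_X_
_XXXXX__X_
X_XXX_XXXX
___X___XXX

4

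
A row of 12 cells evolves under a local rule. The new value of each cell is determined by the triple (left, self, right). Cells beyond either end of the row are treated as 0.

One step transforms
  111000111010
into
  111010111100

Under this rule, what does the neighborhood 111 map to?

1

At position 1 the neighborhood is 111; the next row has 1 there.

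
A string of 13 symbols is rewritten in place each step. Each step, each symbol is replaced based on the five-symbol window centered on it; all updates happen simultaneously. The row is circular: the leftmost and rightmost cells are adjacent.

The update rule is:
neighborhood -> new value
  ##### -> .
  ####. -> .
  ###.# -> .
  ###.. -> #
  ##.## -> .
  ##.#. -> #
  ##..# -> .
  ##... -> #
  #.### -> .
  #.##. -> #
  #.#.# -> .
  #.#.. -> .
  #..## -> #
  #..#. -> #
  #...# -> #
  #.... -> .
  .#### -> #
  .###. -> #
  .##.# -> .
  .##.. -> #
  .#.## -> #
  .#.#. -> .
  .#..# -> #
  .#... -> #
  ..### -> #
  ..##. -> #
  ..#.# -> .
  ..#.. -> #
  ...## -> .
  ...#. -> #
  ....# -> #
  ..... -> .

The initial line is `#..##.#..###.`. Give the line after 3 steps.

step 1: .###.#.####.#
step 2: #.#.#.#.#..#.
step 3: .........##..

.........##..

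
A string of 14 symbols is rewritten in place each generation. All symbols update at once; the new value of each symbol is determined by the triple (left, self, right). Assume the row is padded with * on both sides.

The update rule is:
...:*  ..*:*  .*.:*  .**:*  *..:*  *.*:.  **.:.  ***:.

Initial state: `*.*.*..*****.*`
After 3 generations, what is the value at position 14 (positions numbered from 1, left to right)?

..*.****.....*
***.*...******
....*****.....
position 14 holds .

.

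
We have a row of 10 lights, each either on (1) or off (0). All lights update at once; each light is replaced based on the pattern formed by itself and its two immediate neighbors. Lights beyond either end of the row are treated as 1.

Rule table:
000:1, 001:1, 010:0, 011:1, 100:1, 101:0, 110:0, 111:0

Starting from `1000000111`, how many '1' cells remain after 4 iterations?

3

0111111100
0100000011
0011111110
1110000000
count of 1: 3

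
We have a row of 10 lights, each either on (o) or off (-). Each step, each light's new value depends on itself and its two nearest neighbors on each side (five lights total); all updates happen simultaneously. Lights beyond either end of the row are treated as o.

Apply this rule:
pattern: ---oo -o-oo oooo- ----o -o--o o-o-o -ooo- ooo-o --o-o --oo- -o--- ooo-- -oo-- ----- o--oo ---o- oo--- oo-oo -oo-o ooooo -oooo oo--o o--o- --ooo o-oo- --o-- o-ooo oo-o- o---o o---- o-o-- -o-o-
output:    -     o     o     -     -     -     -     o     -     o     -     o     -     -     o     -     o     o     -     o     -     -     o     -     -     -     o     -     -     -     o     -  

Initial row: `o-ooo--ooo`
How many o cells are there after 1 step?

ooo-o-o--o
count of o: 6

6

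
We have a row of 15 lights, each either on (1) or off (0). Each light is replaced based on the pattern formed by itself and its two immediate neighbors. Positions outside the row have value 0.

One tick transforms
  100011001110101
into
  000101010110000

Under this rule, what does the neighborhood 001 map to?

1

At position 3 the neighborhood is 001; the next row has 1 there.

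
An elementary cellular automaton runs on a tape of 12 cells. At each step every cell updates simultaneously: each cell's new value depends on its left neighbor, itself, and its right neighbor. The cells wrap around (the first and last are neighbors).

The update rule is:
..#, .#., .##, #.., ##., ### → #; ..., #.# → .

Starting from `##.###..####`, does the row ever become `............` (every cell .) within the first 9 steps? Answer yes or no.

step 1: ##.#########
step 2: ##.#########  (fixed point — unchanged through step 9)
step 9 is ##.#########, still not uniform .

no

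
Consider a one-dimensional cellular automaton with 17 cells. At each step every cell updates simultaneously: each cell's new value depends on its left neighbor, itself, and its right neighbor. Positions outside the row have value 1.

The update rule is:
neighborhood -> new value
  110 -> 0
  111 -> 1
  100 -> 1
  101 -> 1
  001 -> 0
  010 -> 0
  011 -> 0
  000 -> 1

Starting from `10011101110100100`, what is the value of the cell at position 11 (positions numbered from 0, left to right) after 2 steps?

1

01001010101010010
10100101010101001
position 11 holds 1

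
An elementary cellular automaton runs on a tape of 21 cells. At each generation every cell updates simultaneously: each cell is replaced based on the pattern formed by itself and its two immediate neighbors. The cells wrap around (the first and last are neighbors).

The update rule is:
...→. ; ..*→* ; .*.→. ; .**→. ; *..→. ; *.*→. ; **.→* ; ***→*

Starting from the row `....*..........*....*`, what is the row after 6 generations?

.........*....*....*.

generation 1: ...*..........*....*.
generation 2: ..*..........*....*..
generation 3: .*..........*....*...
generation 4: *..........*....*....
generation 5: ..........*....*....*
generation 6: .........*....*....*.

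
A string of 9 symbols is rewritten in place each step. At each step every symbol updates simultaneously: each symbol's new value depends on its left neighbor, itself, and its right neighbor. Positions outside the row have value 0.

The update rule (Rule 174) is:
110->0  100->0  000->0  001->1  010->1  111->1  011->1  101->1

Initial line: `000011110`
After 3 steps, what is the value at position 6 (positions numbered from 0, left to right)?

000111100
001111000
011110000
position 6 holds 0

0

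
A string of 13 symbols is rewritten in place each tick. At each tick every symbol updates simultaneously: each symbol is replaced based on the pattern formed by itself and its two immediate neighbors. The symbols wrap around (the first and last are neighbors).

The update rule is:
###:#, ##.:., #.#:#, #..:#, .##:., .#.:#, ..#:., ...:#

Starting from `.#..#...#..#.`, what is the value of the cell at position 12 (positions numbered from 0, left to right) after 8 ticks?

.

.##.###.##.##
#..#.#.#..#..
##.######.##.
..#.####.#..#
#.##.##.###.#
.#..#..#.#.#.
.##.##.######
#..#..#.####.
position 12 holds .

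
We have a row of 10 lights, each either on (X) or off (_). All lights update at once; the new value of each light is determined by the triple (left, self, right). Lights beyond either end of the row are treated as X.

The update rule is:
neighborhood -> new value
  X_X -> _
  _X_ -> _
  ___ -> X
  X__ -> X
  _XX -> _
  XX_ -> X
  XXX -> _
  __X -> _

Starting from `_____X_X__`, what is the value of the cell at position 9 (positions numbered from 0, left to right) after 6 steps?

_

step 1: XXXX____X_
step 2: ___XXXX___
step 3: XX____XXX_
step 4: _XXXX___X_
step 5: ____XXX___
step 6: XXX___XXX_
position 9 holds _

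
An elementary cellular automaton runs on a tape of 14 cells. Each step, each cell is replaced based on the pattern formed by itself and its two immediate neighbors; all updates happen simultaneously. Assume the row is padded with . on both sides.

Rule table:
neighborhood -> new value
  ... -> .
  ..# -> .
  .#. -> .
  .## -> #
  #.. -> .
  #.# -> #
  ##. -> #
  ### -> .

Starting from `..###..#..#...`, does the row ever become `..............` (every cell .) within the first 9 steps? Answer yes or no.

yes

..#.#.........
...#..........
..............
all cells are . at step 3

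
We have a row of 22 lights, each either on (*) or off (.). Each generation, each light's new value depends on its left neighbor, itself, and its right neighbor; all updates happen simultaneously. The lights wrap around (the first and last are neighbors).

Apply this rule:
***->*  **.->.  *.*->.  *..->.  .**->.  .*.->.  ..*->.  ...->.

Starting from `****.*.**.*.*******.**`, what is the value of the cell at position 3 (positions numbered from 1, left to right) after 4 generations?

.

***..........*****...*
**............***.....
...............*......
......................
position 3 holds .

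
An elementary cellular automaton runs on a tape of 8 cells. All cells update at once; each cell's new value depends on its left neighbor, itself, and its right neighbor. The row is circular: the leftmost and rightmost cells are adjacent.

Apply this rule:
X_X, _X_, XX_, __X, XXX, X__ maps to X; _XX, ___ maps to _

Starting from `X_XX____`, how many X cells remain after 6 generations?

6

generation 1: XX_XX__X
generation 2: XXX_XXX_
generation 3: _XXX_XXX
generation 4: X_XXX_XX
generation 5: XX_XXX_X
generation 6: XXX_XXX_
count of X: 6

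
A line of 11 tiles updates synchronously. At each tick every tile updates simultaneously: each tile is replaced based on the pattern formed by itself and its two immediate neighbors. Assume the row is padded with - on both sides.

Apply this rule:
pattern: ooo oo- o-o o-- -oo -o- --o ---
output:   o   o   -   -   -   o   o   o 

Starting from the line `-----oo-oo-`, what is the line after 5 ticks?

ooooo-o--o-
-oooo-o-oo-
o-ooo-o--o-
o--oo-o-oo-
o-o-o-o--o-

o-o-o-o--o-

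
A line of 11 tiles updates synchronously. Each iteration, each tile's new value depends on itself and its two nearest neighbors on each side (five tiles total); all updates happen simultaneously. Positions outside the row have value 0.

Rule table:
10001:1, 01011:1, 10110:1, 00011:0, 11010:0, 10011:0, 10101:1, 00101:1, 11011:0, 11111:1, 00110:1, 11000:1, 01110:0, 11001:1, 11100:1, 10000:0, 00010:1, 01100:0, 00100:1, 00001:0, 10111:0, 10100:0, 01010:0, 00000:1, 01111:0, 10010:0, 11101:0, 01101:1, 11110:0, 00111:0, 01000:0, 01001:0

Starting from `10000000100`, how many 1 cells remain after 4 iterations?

6

10011101100
10000001010
10011011000
10011010101
count of 1: 6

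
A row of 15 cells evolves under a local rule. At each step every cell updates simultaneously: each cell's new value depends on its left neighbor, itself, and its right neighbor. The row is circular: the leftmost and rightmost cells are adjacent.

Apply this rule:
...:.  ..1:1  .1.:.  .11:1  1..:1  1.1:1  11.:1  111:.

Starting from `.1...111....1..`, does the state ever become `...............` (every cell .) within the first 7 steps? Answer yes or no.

yes

1.1.11.11..1.1.
.1.11111111.1.1
1.11......11.1.
.1111....1111.1
11..11..11..11.
111111111111111
...............
all cells are . at step 7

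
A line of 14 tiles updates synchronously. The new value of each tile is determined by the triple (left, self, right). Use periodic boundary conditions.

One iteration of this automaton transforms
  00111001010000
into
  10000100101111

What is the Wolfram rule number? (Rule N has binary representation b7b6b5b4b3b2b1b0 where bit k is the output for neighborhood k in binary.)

49

position 3: 111 → 0  (bit 7 = 0)
position 4: 110 → 0  (bit 6 = 0)
position 8: 101 → 1  (bit 5 = 1)
position 5: 100 → 1  (bit 4 = 1)
position 2: 011 → 0  (bit 3 = 0)
position 7: 010 → 0  (bit 2 = 0)
position 1: 001 → 0  (bit 1 = 0)
position 0: 000 → 1  (bit 0 = 1)
bits b7..b0 = 00110001 = 49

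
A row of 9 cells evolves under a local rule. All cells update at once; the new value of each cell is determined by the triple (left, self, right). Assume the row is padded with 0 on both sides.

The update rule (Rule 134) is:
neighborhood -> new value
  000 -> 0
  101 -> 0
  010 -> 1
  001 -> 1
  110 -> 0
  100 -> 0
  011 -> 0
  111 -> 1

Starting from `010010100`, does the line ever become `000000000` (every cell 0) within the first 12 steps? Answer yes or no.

110110100
000000100
000001100
000010000
000110000
001000000
011000000
100000000
100000000  (fixed point — unchanged through step 12)
step 12 is 100000000, still not uniform 0

no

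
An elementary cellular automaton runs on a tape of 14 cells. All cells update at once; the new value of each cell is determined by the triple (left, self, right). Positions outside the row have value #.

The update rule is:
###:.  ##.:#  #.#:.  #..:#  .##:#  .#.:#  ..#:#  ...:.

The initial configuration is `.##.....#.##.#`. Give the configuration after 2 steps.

.#.##.###.##.#

step 1: .###...##.##.#
step 2: .#.##.###.##.#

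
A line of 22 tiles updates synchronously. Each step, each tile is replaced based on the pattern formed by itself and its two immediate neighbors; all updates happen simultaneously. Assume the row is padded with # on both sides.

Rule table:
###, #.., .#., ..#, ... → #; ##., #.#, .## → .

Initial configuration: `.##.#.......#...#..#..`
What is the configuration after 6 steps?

.#######.#############

step 1: ....##################
step 2: ####.#################
step 3: ###...################
step 4: ##.###.###############
step 5: #...#...##############
step 6: .#######.#############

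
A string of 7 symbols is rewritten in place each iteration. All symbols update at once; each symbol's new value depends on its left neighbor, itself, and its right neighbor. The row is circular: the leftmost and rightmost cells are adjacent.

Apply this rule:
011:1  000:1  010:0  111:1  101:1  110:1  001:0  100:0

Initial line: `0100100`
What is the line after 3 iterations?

0111101

0000001
0111100
0111101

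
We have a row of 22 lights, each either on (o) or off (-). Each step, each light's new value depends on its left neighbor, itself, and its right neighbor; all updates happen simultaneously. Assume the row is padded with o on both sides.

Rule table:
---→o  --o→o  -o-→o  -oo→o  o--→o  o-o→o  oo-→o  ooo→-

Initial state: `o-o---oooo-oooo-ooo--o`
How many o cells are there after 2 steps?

11

step 1: ooooooo--ooo--ooo-oooo
step 2: ------oooo-oooo-ooo---
count of o: 11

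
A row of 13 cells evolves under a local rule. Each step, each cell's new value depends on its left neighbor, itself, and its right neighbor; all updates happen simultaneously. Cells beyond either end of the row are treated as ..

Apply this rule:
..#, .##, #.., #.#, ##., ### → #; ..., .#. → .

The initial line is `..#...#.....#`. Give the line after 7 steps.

.#.#.#.#...#.
#.#.#.#.#.#.#
.#.#.#.#.#.#.
#.#.#.#.#.#.#  (repeats step 2; period 2)
step 7: .#.#.#.#.#.#.

.#.#.#.#.#.#.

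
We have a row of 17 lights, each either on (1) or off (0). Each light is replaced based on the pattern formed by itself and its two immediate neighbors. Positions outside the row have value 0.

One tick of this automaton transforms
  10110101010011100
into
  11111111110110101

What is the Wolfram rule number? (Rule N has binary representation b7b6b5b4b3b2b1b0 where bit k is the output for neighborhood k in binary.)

position 13: 111 → 0  (bit 7 = 0)
position 3: 110 → 1  (bit 6 = 1)
position 1: 101 → 1  (bit 5 = 1)
position 10: 100 → 0  (bit 4 = 0)
position 2: 011 → 1  (bit 3 = 1)
position 0: 010 → 1  (bit 2 = 1)
position 11: 001 → 1  (bit 1 = 1)
position 16: 000 → 1  (bit 0 = 1)
bits b7..b0 = 01101111 = 111

111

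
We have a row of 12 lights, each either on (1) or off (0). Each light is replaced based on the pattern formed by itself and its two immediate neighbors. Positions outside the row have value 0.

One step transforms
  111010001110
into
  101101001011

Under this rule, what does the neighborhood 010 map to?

0

At position 4 the neighborhood is 010; the next row has 0 there.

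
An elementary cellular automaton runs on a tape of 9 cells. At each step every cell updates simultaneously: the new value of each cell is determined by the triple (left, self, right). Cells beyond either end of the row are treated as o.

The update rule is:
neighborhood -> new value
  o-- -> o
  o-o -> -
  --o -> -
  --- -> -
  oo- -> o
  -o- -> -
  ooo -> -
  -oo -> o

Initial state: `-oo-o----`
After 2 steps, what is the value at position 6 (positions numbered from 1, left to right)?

-oo--o---
-ooo--o--
position 6 holds -

-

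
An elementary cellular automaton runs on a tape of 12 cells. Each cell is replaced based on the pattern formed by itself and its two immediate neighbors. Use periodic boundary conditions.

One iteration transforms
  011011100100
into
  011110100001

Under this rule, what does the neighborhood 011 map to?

At position 1 the neighborhood is 011; the next row has 1 there.

1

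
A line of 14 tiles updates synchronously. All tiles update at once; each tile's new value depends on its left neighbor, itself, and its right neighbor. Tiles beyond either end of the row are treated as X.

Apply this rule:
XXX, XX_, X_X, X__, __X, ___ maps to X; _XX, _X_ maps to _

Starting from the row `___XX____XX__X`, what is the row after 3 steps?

step 1: XXX_XXXXX_XXX_
step 2: XXXX_XXXXX_XXX
step 3: XXXXX_XXXXX_XX

XXXXX_XXXXX_XX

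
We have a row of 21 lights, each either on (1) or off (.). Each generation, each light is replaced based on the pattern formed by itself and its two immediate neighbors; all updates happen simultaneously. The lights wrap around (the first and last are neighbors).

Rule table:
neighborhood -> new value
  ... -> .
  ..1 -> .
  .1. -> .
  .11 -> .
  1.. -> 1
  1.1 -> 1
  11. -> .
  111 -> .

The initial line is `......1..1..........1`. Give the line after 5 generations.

....1......1..1......

1......1..1..........
.1......1..1.........
..1......1..1........
...1......1..1.......
....1......1..1......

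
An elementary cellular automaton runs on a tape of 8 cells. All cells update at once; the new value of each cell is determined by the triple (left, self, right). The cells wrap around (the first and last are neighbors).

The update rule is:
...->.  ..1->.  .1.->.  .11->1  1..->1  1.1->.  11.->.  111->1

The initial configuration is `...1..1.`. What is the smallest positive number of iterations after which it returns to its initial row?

8

....1..1
1....1..
.1....1.
..1....1
1..1....
.1..1...
..1..1..
...1..1.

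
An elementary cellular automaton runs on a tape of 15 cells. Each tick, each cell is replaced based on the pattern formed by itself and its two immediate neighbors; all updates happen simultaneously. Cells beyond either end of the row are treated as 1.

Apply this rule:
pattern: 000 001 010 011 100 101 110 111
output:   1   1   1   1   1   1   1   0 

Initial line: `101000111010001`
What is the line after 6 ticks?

tick 1: 111111101111111
tick 2: 000000111000000
tick 3: 111111101111111  (repeats tick 1; period 2)
tick 6: 000000111000000

000000111000000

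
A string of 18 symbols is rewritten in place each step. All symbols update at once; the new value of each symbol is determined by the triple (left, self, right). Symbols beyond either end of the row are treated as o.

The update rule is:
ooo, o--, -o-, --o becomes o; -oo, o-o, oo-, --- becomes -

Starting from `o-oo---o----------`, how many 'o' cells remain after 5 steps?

11

----o-ooo--------o
o--oo--o-o------o-
-oo--ooo-oo----oo-
---oo-o----o--o---
o-o---oo--oooooo-o
count of o: 11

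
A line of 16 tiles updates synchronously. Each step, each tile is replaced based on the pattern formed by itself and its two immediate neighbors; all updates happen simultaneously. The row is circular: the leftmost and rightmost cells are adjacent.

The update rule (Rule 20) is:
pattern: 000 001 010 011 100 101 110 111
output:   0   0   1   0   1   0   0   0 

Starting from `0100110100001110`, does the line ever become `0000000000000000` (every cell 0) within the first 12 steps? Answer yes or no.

no

0110000110000001
0001000001000001
1001100001100001
0100010000010000
0110011000011000
0001000100000100
0001100110000110
0000010001000001
1000011001100001
0100000100010000
0110000110011000
0001000001000100
step 12 is 0001000001000100, still not uniform 0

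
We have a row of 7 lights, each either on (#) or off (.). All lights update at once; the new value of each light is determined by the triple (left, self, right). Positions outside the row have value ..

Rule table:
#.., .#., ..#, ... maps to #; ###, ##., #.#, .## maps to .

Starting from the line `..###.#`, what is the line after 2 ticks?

..#####

tick 1: ##....#
tick 2: ..#####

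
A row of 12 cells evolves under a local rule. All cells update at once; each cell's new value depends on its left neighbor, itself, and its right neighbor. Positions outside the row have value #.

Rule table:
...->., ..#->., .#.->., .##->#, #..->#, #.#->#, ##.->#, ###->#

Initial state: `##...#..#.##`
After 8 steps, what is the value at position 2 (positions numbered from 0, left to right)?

#

###...#..###
####...#.###
#####...####
######..####
#######.####
############
############  (fixed point — unchanged through step 8)
position 2 holds #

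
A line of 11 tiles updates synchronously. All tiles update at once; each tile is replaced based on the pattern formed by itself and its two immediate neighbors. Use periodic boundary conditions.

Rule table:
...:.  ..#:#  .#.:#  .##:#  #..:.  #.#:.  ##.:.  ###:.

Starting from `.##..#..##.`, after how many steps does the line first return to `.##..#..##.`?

step 1: ##..##.##..
step 2: #..##..#..#
step 3: ..##..##.##
step 4: .##..##..#.
step 5: ##..##..##.
step 6: #..##..##..
step 7: #.##..##..#
step 8: ..#..##..##
step 9: .##.##..##.
step 10: ##..#..##..
step 11: #..##.##..#
step 12: ..##..#..##
step 13: .##..##.##.
step 14: ##..##..#..
step 15: #..##..##.#
step 16: ..##..##..#
step 17: .##..##..##
step 18: .#..##..##.
step 19: ##.##..##..
step 20: #..#..##..#
step 21: ..##.##..##
step 22: .##..#..##.

22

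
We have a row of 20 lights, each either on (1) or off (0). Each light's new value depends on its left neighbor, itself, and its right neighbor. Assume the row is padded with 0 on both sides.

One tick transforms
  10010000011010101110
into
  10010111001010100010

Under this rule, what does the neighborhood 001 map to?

0

At position 2 the neighborhood is 001; the next row has 0 there.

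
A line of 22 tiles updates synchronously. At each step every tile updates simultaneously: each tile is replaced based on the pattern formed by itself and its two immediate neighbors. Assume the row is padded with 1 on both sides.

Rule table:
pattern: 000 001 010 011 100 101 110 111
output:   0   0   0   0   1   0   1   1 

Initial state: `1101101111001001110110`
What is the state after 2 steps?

1110010011110010011000

1100100111100100110010
1110010011110010011000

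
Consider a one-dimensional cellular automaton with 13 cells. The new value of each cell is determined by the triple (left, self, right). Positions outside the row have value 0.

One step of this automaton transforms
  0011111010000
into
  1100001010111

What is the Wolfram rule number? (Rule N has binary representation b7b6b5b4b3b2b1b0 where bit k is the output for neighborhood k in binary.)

position 3: 111 → 0  (bit 7 = 0)
position 6: 110 → 1  (bit 6 = 1)
position 7: 101 → 0  (bit 5 = 0)
position 9: 100 → 0  (bit 4 = 0)
position 2: 011 → 0  (bit 3 = 0)
position 8: 010 → 1  (bit 2 = 1)
position 1: 001 → 1  (bit 1 = 1)
position 0: 000 → 1  (bit 0 = 1)
bits b7..b0 = 01000111 = 71

71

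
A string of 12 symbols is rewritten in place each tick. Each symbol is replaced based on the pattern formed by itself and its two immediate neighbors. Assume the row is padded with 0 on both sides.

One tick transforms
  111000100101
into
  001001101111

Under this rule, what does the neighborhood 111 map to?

At position 1 the neighborhood is 111; the next row has 0 there.

0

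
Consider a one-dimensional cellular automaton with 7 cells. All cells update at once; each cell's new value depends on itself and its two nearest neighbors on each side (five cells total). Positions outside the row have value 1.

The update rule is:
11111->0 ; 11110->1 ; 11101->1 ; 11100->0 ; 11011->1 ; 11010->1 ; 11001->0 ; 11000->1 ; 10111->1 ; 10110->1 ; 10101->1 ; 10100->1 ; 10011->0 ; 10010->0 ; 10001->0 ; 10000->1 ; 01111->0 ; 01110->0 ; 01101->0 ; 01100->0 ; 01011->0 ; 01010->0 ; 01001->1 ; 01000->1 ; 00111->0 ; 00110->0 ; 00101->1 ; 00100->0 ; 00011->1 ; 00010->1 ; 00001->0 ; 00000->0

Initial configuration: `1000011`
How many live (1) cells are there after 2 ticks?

5

0110100
1101110
count of 1: 5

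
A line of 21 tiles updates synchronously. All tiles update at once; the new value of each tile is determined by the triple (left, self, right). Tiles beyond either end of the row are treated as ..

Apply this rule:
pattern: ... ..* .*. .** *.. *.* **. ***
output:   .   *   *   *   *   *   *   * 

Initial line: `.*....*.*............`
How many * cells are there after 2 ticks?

***..*****...........
***********..........
count of *: 11

11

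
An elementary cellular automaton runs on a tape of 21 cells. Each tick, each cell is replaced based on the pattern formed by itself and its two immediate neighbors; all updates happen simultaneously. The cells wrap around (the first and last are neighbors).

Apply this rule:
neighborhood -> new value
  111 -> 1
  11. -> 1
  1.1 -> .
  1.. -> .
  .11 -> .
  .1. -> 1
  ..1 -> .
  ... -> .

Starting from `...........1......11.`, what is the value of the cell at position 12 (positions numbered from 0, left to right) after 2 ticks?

.

tick 1: ...........1.......1.
tick 2: ...........1.......1.
position 12 holds .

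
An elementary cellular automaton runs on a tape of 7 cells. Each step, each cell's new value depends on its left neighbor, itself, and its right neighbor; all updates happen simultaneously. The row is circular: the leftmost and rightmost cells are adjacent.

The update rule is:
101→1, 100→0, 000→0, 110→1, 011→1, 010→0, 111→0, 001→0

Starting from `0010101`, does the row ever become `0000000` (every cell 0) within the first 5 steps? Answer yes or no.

yes

0001010
0000100
0000000
all cells are 0 at step 3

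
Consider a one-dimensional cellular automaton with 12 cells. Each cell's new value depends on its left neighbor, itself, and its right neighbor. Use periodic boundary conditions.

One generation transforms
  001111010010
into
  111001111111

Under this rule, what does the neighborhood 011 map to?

1

At position 2 the neighborhood is 011; the next row has 1 there.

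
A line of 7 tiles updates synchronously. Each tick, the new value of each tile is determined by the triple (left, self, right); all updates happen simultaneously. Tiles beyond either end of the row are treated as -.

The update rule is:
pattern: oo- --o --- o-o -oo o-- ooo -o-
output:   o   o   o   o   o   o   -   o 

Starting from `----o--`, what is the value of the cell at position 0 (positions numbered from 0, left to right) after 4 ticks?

o

ooooooo
o-----o
ooooooo  (repeats tick 1; period 2)
tick 4: o-----o
position 0 holds o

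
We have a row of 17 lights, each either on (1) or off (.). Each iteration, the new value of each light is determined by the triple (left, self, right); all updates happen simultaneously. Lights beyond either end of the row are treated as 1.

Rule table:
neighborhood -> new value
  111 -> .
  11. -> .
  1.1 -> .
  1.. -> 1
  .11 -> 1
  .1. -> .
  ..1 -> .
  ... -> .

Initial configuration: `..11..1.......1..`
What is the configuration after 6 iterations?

1.1.1..1.......1.
.....1..1........
1.....1..1.......
.1.....1..1......
..1.....1..1.....
1..1.....1..1....

1..1.....1..1....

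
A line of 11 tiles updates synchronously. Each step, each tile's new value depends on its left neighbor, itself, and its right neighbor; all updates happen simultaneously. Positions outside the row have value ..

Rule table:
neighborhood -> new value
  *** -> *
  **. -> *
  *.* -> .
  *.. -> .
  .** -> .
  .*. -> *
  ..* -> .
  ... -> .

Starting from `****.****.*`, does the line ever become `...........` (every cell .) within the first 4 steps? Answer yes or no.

.***..***.*
..**...**.*
...*....*.*
...*....*.*
step 4 is ...*....*.*, still not uniform .

no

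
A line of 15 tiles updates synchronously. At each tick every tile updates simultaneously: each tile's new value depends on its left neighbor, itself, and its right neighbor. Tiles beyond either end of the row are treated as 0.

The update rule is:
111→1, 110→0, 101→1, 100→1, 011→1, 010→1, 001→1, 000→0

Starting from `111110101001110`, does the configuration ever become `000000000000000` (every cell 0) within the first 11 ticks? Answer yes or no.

111101111111101
111011111111011
110111111110110
101111111101101
111111111011011
111111110110110
111111101101101
111111011011011
111110110110110
111101101101101
111011011011011
tick 11 is 111011011011011, still not uniform 0

no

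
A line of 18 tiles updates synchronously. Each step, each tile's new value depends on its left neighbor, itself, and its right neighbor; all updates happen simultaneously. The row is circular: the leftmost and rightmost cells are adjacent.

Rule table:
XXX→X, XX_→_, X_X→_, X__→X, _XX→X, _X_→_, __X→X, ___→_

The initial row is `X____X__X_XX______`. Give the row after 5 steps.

X_XX__X_X____X_X__

_X__X_XX__X_X____X
__XX__X_XX___X__X_
_XX_XX__X_X_X_XX_X
_X__X_XX______X___
X_XX__X_X____X_X__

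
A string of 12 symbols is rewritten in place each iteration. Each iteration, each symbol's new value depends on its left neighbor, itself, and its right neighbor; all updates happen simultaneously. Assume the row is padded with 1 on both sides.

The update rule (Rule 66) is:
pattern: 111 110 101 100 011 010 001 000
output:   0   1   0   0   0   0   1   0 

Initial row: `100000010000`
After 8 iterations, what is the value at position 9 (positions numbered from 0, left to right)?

0

100000100001
100001000010
100010000100
100100001001
101000010010
100000100100
100001001001
100010010010
position 9 holds 0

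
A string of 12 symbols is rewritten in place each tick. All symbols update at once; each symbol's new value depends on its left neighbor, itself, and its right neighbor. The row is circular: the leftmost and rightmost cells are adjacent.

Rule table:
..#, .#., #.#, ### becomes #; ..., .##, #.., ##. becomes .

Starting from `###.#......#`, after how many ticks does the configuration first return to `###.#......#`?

##.##.....#.
..#......###
.##.....#.#.
#......####.
#.....#.##.#
.....###..#.
....#.#..##.
...####.#...
..#.##.##...
.###..#.....
#.#..##.....
###.#......#

12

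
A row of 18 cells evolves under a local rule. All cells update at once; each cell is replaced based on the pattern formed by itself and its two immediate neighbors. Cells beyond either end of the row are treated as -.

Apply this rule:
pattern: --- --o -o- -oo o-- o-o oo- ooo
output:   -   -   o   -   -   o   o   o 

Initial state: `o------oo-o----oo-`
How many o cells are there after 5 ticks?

tick 1: o-------ooo-----o-
tick 2: o--------oo-----o-
tick 3: o---------o-----o-
tick 4: o---------o-----o-  (fixed point — unchanged through tick 5)
count of o: 3

3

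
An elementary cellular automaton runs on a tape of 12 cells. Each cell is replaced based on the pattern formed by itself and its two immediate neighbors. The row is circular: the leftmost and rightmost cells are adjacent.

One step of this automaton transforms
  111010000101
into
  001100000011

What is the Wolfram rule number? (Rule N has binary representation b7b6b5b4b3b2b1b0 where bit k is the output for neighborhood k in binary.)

position 0: 111 → 0  (bit 7 = 0)
position 2: 110 → 1  (bit 6 = 1)
position 3: 101 → 1  (bit 5 = 1)
position 5: 100 → 0  (bit 4 = 0)
position 11: 011 → 1  (bit 3 = 1)
position 4: 010 → 0  (bit 2 = 0)
position 8: 001 → 0  (bit 1 = 0)
position 6: 000 → 0  (bit 0 = 0)
bits b7..b0 = 01101000 = 104

104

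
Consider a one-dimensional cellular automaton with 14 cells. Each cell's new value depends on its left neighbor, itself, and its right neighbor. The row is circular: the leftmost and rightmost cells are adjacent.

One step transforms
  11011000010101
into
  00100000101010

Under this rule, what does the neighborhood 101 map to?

1

At position 2 the neighborhood is 101; the next row has 1 there.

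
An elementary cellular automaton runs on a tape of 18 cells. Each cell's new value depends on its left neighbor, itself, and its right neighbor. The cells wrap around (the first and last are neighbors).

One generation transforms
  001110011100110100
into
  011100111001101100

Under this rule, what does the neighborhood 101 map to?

1

At position 14 the neighborhood is 101; the next row has 1 there.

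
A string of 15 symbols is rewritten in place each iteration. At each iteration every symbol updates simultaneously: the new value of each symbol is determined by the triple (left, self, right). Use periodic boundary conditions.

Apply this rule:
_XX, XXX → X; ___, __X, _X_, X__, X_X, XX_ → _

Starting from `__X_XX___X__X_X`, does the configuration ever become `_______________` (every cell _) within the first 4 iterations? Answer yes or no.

____X__________
_______________
all cells are _ at iteration 2

yes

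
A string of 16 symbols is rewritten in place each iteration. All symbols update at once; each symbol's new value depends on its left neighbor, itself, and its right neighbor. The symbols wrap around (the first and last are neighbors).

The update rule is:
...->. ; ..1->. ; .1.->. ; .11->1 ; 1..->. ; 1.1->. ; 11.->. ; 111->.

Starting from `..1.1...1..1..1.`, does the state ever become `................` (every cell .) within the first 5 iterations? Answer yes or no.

yes

iteration 1: ................
all cells are . at iteration 1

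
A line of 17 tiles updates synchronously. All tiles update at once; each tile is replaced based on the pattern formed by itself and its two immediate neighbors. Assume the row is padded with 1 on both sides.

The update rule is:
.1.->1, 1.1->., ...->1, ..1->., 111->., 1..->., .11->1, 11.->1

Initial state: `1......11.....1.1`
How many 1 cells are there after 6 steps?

1.1111.11.111.1.1
1.1..1.11.1.1.1.1
1.1..1.11.1.1.1.1  (fixed point — unchanged through step 6)
count of 1: 9

9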